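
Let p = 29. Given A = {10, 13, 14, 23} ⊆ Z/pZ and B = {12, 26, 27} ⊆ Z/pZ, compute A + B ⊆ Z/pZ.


Work in Z/29Z: reduce every sum a + b modulo 29.
Enumerate all 12 pairs:
a = 10: 10+12=22, 10+26=7, 10+27=8
a = 13: 13+12=25, 13+26=10, 13+27=11
a = 14: 14+12=26, 14+26=11, 14+27=12
a = 23: 23+12=6, 23+26=20, 23+27=21
Distinct residues collected: {6, 7, 8, 10, 11, 12, 20, 21, 22, 25, 26}
|A + B| = 11 (out of 29 total residues).

A + B = {6, 7, 8, 10, 11, 12, 20, 21, 22, 25, 26}


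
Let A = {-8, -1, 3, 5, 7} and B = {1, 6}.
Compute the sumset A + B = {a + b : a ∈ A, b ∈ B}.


A + B = {a + b : a ∈ A, b ∈ B}.
Enumerate all |A|·|B| = 5·2 = 10 pairs (a, b) and collect distinct sums.
a = -8: -8+1=-7, -8+6=-2
a = -1: -1+1=0, -1+6=5
a = 3: 3+1=4, 3+6=9
a = 5: 5+1=6, 5+6=11
a = 7: 7+1=8, 7+6=13
Collecting distinct sums: A + B = {-7, -2, 0, 4, 5, 6, 8, 9, 11, 13}
|A + B| = 10

A + B = {-7, -2, 0, 4, 5, 6, 8, 9, 11, 13}


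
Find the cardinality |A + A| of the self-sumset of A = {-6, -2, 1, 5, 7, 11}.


A + A = {a + a' : a, a' ∈ A}; |A| = 6.
General bounds: 2|A| - 1 ≤ |A + A| ≤ |A|(|A|+1)/2, i.e. 11 ≤ |A + A| ≤ 21.
Lower bound 2|A|-1 is attained iff A is an arithmetic progression.
Enumerate sums a + a' for a ≤ a' (symmetric, so this suffices):
a = -6: -6+-6=-12, -6+-2=-8, -6+1=-5, -6+5=-1, -6+7=1, -6+11=5
a = -2: -2+-2=-4, -2+1=-1, -2+5=3, -2+7=5, -2+11=9
a = 1: 1+1=2, 1+5=6, 1+7=8, 1+11=12
a = 5: 5+5=10, 5+7=12, 5+11=16
a = 7: 7+7=14, 7+11=18
a = 11: 11+11=22
Distinct sums: {-12, -8, -5, -4, -1, 1, 2, 3, 5, 6, 8, 9, 10, 12, 14, 16, 18, 22}
|A + A| = 18

|A + A| = 18


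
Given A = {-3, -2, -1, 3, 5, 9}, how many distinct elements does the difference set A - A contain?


A - A = {a - a' : a, a' ∈ A}; |A| = 6.
Bounds: 2|A|-1 ≤ |A - A| ≤ |A|² - |A| + 1, i.e. 11 ≤ |A - A| ≤ 31.
Note: 0 ∈ A - A always (from a - a). The set is symmetric: if d ∈ A - A then -d ∈ A - A.
Enumerate nonzero differences d = a - a' with a > a' (then include -d):
Positive differences: {1, 2, 4, 5, 6, 7, 8, 10, 11, 12}
Full difference set: {0} ∪ (positive diffs) ∪ (negative diffs).
|A - A| = 1 + 2·10 = 21 (matches direct enumeration: 21).

|A - A| = 21


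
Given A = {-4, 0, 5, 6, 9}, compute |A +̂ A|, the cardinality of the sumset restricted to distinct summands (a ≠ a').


Restricted sumset: A +̂ A = {a + a' : a ∈ A, a' ∈ A, a ≠ a'}.
Equivalently, take A + A and drop any sum 2a that is achievable ONLY as a + a for a ∈ A (i.e. sums representable only with equal summands).
Enumerate pairs (a, a') with a < a' (symmetric, so each unordered pair gives one sum; this covers all a ≠ a'):
  -4 + 0 = -4
  -4 + 5 = 1
  -4 + 6 = 2
  -4 + 9 = 5
  0 + 5 = 5
  0 + 6 = 6
  0 + 9 = 9
  5 + 6 = 11
  5 + 9 = 14
  6 + 9 = 15
Collected distinct sums: {-4, 1, 2, 5, 6, 9, 11, 14, 15}
|A +̂ A| = 9
(Reference bound: |A +̂ A| ≥ 2|A| - 3 for |A| ≥ 2, with |A| = 5 giving ≥ 7.)

|A +̂ A| = 9


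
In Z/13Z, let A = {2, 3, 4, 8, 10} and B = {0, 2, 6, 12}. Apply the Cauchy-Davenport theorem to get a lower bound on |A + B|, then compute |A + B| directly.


Cauchy-Davenport: |A + B| ≥ min(p, |A| + |B| - 1) for A, B nonempty in Z/pZ.
|A| = 5, |B| = 4, p = 13.
CD lower bound = min(13, 5 + 4 - 1) = min(13, 8) = 8.
Compute A + B mod 13 directly:
a = 2: 2+0=2, 2+2=4, 2+6=8, 2+12=1
a = 3: 3+0=3, 3+2=5, 3+6=9, 3+12=2
a = 4: 4+0=4, 4+2=6, 4+6=10, 4+12=3
a = 8: 8+0=8, 8+2=10, 8+6=1, 8+12=7
a = 10: 10+0=10, 10+2=12, 10+6=3, 10+12=9
A + B = {1, 2, 3, 4, 5, 6, 7, 8, 9, 10, 12}, so |A + B| = 11.
Verify: 11 ≥ 8? Yes ✓.

CD lower bound = 8, actual |A + B| = 11.


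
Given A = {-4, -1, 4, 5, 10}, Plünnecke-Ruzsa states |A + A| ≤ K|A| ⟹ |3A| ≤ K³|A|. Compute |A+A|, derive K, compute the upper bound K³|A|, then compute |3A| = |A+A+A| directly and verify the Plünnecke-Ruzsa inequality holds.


|A| = 5.
Step 1: Compute A + A by enumerating all 25 pairs.
A + A = {-8, -5, -2, 0, 1, 3, 4, 6, 8, 9, 10, 14, 15, 20}, so |A + A| = 14.
Step 2: Doubling constant K = |A + A|/|A| = 14/5 = 14/5 ≈ 2.8000.
Step 3: Plünnecke-Ruzsa gives |3A| ≤ K³·|A| = (2.8000)³ · 5 ≈ 109.7600.
Step 4: Compute 3A = A + A + A directly by enumerating all triples (a,b,c) ∈ A³; |3A| = 28.
Step 5: Check 28 ≤ 109.7600? Yes ✓.

K = 14/5, Plünnecke-Ruzsa bound K³|A| ≈ 109.7600, |3A| = 28, inequality holds.


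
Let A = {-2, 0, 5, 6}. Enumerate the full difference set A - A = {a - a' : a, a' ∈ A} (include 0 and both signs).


A - A = {a - a' : a, a' ∈ A}.
Compute a - a' for each ordered pair (a, a'):
a = -2: -2--2=0, -2-0=-2, -2-5=-7, -2-6=-8
a = 0: 0--2=2, 0-0=0, 0-5=-5, 0-6=-6
a = 5: 5--2=7, 5-0=5, 5-5=0, 5-6=-1
a = 6: 6--2=8, 6-0=6, 6-5=1, 6-6=0
Collecting distinct values (and noting 0 appears from a-a):
A - A = {-8, -7, -6, -5, -2, -1, 0, 1, 2, 5, 6, 7, 8}
|A - A| = 13

A - A = {-8, -7, -6, -5, -2, -1, 0, 1, 2, 5, 6, 7, 8}


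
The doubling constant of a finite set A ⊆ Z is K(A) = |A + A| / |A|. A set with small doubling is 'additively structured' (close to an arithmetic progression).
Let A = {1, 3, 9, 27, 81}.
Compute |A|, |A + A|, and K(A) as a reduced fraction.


|A| = 5.
Compute A + A by enumerating all 25 pairs.
A + A = {2, 4, 6, 10, 12, 18, 28, 30, 36, 54, 82, 84, 90, 108, 162}, so |A + A| = 15.
K = |A + A| / |A| = 15/5 = 3/1 ≈ 3.0000.
Reference: AP of size 5 gives K = 9/5 ≈ 1.8000; a fully generic set of size 5 gives K ≈ 3.0000.

|A| = 5, |A + A| = 15, K = 15/5 = 3/1.


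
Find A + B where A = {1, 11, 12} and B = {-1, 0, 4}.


A + B = {a + b : a ∈ A, b ∈ B}.
Enumerate all |A|·|B| = 3·3 = 9 pairs (a, b) and collect distinct sums.
a = 1: 1+-1=0, 1+0=1, 1+4=5
a = 11: 11+-1=10, 11+0=11, 11+4=15
a = 12: 12+-1=11, 12+0=12, 12+4=16
Collecting distinct sums: A + B = {0, 1, 5, 10, 11, 12, 15, 16}
|A + B| = 8

A + B = {0, 1, 5, 10, 11, 12, 15, 16}


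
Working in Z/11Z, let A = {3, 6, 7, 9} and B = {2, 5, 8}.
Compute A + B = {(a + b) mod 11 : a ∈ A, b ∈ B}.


Work in Z/11Z: reduce every sum a + b modulo 11.
Enumerate all 12 pairs:
a = 3: 3+2=5, 3+5=8, 3+8=0
a = 6: 6+2=8, 6+5=0, 6+8=3
a = 7: 7+2=9, 7+5=1, 7+8=4
a = 9: 9+2=0, 9+5=3, 9+8=6
Distinct residues collected: {0, 1, 3, 4, 5, 6, 8, 9}
|A + B| = 8 (out of 11 total residues).

A + B = {0, 1, 3, 4, 5, 6, 8, 9}


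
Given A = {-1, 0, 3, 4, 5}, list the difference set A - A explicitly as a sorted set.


A - A = {a - a' : a, a' ∈ A}.
Compute a - a' for each ordered pair (a, a'):
a = -1: -1--1=0, -1-0=-1, -1-3=-4, -1-4=-5, -1-5=-6
a = 0: 0--1=1, 0-0=0, 0-3=-3, 0-4=-4, 0-5=-5
a = 3: 3--1=4, 3-0=3, 3-3=0, 3-4=-1, 3-5=-2
a = 4: 4--1=5, 4-0=4, 4-3=1, 4-4=0, 4-5=-1
a = 5: 5--1=6, 5-0=5, 5-3=2, 5-4=1, 5-5=0
Collecting distinct values (and noting 0 appears from a-a):
A - A = {-6, -5, -4, -3, -2, -1, 0, 1, 2, 3, 4, 5, 6}
|A - A| = 13

A - A = {-6, -5, -4, -3, -2, -1, 0, 1, 2, 3, 4, 5, 6}


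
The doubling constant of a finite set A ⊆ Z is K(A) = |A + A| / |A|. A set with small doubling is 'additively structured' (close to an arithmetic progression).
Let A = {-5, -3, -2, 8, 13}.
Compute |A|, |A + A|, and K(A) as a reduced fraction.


|A| = 5.
Compute A + A by enumerating all 25 pairs.
A + A = {-10, -8, -7, -6, -5, -4, 3, 5, 6, 8, 10, 11, 16, 21, 26}, so |A + A| = 15.
K = |A + A| / |A| = 15/5 = 3/1 ≈ 3.0000.
Reference: AP of size 5 gives K = 9/5 ≈ 1.8000; a fully generic set of size 5 gives K ≈ 3.0000.

|A| = 5, |A + A| = 15, K = 15/5 = 3/1.


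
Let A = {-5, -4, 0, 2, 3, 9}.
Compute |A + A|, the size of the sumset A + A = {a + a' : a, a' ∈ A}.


A + A = {a + a' : a, a' ∈ A}; |A| = 6.
General bounds: 2|A| - 1 ≤ |A + A| ≤ |A|(|A|+1)/2, i.e. 11 ≤ |A + A| ≤ 21.
Lower bound 2|A|-1 is attained iff A is an arithmetic progression.
Enumerate sums a + a' for a ≤ a' (symmetric, so this suffices):
a = -5: -5+-5=-10, -5+-4=-9, -5+0=-5, -5+2=-3, -5+3=-2, -5+9=4
a = -4: -4+-4=-8, -4+0=-4, -4+2=-2, -4+3=-1, -4+9=5
a = 0: 0+0=0, 0+2=2, 0+3=3, 0+9=9
a = 2: 2+2=4, 2+3=5, 2+9=11
a = 3: 3+3=6, 3+9=12
a = 9: 9+9=18
Distinct sums: {-10, -9, -8, -5, -4, -3, -2, -1, 0, 2, 3, 4, 5, 6, 9, 11, 12, 18}
|A + A| = 18

|A + A| = 18


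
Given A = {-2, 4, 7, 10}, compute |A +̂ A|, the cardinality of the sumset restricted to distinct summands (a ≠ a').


Restricted sumset: A +̂ A = {a + a' : a ∈ A, a' ∈ A, a ≠ a'}.
Equivalently, take A + A and drop any sum 2a that is achievable ONLY as a + a for a ∈ A (i.e. sums representable only with equal summands).
Enumerate pairs (a, a') with a < a' (symmetric, so each unordered pair gives one sum; this covers all a ≠ a'):
  -2 + 4 = 2
  -2 + 7 = 5
  -2 + 10 = 8
  4 + 7 = 11
  4 + 10 = 14
  7 + 10 = 17
Collected distinct sums: {2, 5, 8, 11, 14, 17}
|A +̂ A| = 6
(Reference bound: |A +̂ A| ≥ 2|A| - 3 for |A| ≥ 2, with |A| = 4 giving ≥ 5.)

|A +̂ A| = 6


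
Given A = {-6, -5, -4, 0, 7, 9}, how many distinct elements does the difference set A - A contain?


A - A = {a - a' : a, a' ∈ A}; |A| = 6.
Bounds: 2|A|-1 ≤ |A - A| ≤ |A|² - |A| + 1, i.e. 11 ≤ |A - A| ≤ 31.
Note: 0 ∈ A - A always (from a - a). The set is symmetric: if d ∈ A - A then -d ∈ A - A.
Enumerate nonzero differences d = a - a' with a > a' (then include -d):
Positive differences: {1, 2, 4, 5, 6, 7, 9, 11, 12, 13, 14, 15}
Full difference set: {0} ∪ (positive diffs) ∪ (negative diffs).
|A - A| = 1 + 2·12 = 25 (matches direct enumeration: 25).

|A - A| = 25


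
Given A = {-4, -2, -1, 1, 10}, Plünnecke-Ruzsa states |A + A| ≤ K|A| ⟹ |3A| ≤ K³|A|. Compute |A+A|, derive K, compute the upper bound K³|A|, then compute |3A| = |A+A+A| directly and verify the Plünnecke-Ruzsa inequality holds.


|A| = 5.
Step 1: Compute A + A by enumerating all 25 pairs.
A + A = {-8, -6, -5, -4, -3, -2, -1, 0, 2, 6, 8, 9, 11, 20}, so |A + A| = 14.
Step 2: Doubling constant K = |A + A|/|A| = 14/5 = 14/5 ≈ 2.8000.
Step 3: Plünnecke-Ruzsa gives |3A| ≤ K³·|A| = (2.8000)³ · 5 ≈ 109.7600.
Step 4: Compute 3A = A + A + A directly by enumerating all triples (a,b,c) ∈ A³; |3A| = 28.
Step 5: Check 28 ≤ 109.7600? Yes ✓.

K = 14/5, Plünnecke-Ruzsa bound K³|A| ≈ 109.7600, |3A| = 28, inequality holds.


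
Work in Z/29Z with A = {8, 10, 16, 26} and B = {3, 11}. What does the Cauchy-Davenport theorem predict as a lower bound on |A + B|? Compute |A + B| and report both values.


Cauchy-Davenport: |A + B| ≥ min(p, |A| + |B| - 1) for A, B nonempty in Z/pZ.
|A| = 4, |B| = 2, p = 29.
CD lower bound = min(29, 4 + 2 - 1) = min(29, 5) = 5.
Compute A + B mod 29 directly:
a = 8: 8+3=11, 8+11=19
a = 10: 10+3=13, 10+11=21
a = 16: 16+3=19, 16+11=27
a = 26: 26+3=0, 26+11=8
A + B = {0, 8, 11, 13, 19, 21, 27}, so |A + B| = 7.
Verify: 7 ≥ 5? Yes ✓.

CD lower bound = 5, actual |A + B| = 7.


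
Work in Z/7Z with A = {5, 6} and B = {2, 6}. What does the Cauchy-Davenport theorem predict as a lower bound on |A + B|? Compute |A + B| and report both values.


Cauchy-Davenport: |A + B| ≥ min(p, |A| + |B| - 1) for A, B nonempty in Z/pZ.
|A| = 2, |B| = 2, p = 7.
CD lower bound = min(7, 2 + 2 - 1) = min(7, 3) = 3.
Compute A + B mod 7 directly:
a = 5: 5+2=0, 5+6=4
a = 6: 6+2=1, 6+6=5
A + B = {0, 1, 4, 5}, so |A + B| = 4.
Verify: 4 ≥ 3? Yes ✓.

CD lower bound = 3, actual |A + B| = 4.


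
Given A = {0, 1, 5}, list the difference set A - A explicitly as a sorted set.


A - A = {a - a' : a, a' ∈ A}.
Compute a - a' for each ordered pair (a, a'):
a = 0: 0-0=0, 0-1=-1, 0-5=-5
a = 1: 1-0=1, 1-1=0, 1-5=-4
a = 5: 5-0=5, 5-1=4, 5-5=0
Collecting distinct values (and noting 0 appears from a-a):
A - A = {-5, -4, -1, 0, 1, 4, 5}
|A - A| = 7

A - A = {-5, -4, -1, 0, 1, 4, 5}


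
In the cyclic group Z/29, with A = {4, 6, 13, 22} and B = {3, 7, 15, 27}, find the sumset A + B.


Work in Z/29Z: reduce every sum a + b modulo 29.
Enumerate all 16 pairs:
a = 4: 4+3=7, 4+7=11, 4+15=19, 4+27=2
a = 6: 6+3=9, 6+7=13, 6+15=21, 6+27=4
a = 13: 13+3=16, 13+7=20, 13+15=28, 13+27=11
a = 22: 22+3=25, 22+7=0, 22+15=8, 22+27=20
Distinct residues collected: {0, 2, 4, 7, 8, 9, 11, 13, 16, 19, 20, 21, 25, 28}
|A + B| = 14 (out of 29 total residues).

A + B = {0, 2, 4, 7, 8, 9, 11, 13, 16, 19, 20, 21, 25, 28}


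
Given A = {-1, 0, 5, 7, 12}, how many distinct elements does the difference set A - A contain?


A - A = {a - a' : a, a' ∈ A}; |A| = 5.
Bounds: 2|A|-1 ≤ |A - A| ≤ |A|² - |A| + 1, i.e. 9 ≤ |A - A| ≤ 21.
Note: 0 ∈ A - A always (from a - a). The set is symmetric: if d ∈ A - A then -d ∈ A - A.
Enumerate nonzero differences d = a - a' with a > a' (then include -d):
Positive differences: {1, 2, 5, 6, 7, 8, 12, 13}
Full difference set: {0} ∪ (positive diffs) ∪ (negative diffs).
|A - A| = 1 + 2·8 = 17 (matches direct enumeration: 17).

|A - A| = 17


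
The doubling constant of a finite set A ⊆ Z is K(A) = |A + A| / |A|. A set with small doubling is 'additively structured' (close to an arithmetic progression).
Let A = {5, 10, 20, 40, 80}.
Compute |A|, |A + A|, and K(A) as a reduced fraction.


|A| = 5.
Compute A + A by enumerating all 25 pairs.
A + A = {10, 15, 20, 25, 30, 40, 45, 50, 60, 80, 85, 90, 100, 120, 160}, so |A + A| = 15.
K = |A + A| / |A| = 15/5 = 3/1 ≈ 3.0000.
Reference: AP of size 5 gives K = 9/5 ≈ 1.8000; a fully generic set of size 5 gives K ≈ 3.0000.

|A| = 5, |A + A| = 15, K = 15/5 = 3/1.


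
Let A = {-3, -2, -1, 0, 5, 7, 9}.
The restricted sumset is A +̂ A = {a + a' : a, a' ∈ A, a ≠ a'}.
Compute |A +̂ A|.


Restricted sumset: A +̂ A = {a + a' : a ∈ A, a' ∈ A, a ≠ a'}.
Equivalently, take A + A and drop any sum 2a that is achievable ONLY as a + a for a ∈ A (i.e. sums representable only with equal summands).
Enumerate pairs (a, a') with a < a' (symmetric, so each unordered pair gives one sum; this covers all a ≠ a'):
  -3 + -2 = -5
  -3 + -1 = -4
  -3 + 0 = -3
  -3 + 5 = 2
  -3 + 7 = 4
  -3 + 9 = 6
  -2 + -1 = -3
  -2 + 0 = -2
  -2 + 5 = 3
  -2 + 7 = 5
  -2 + 9 = 7
  -1 + 0 = -1
  -1 + 5 = 4
  -1 + 7 = 6
  -1 + 9 = 8
  0 + 5 = 5
  0 + 7 = 7
  0 + 9 = 9
  5 + 7 = 12
  5 + 9 = 14
  7 + 9 = 16
Collected distinct sums: {-5, -4, -3, -2, -1, 2, 3, 4, 5, 6, 7, 8, 9, 12, 14, 16}
|A +̂ A| = 16
(Reference bound: |A +̂ A| ≥ 2|A| - 3 for |A| ≥ 2, with |A| = 7 giving ≥ 11.)

|A +̂ A| = 16


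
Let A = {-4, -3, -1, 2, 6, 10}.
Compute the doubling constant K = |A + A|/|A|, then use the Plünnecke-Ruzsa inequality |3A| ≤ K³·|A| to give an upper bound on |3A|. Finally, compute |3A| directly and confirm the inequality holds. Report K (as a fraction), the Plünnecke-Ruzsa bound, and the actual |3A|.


|A| = 6.
Step 1: Compute A + A by enumerating all 36 pairs.
A + A = {-8, -7, -6, -5, -4, -2, -1, 1, 2, 3, 4, 5, 6, 7, 8, 9, 12, 16, 20}, so |A + A| = 19.
Step 2: Doubling constant K = |A + A|/|A| = 19/6 = 19/6 ≈ 3.1667.
Step 3: Plünnecke-Ruzsa gives |3A| ≤ K³·|A| = (3.1667)³ · 6 ≈ 190.5278.
Step 4: Compute 3A = A + A + A directly by enumerating all triples (a,b,c) ∈ A³; |3A| = 35.
Step 5: Check 35 ≤ 190.5278? Yes ✓.

K = 19/6, Plünnecke-Ruzsa bound K³|A| ≈ 190.5278, |3A| = 35, inequality holds.


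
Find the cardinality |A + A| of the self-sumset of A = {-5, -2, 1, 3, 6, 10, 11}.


A + A = {a + a' : a, a' ∈ A}; |A| = 7.
General bounds: 2|A| - 1 ≤ |A + A| ≤ |A|(|A|+1)/2, i.e. 13 ≤ |A + A| ≤ 28.
Lower bound 2|A|-1 is attained iff A is an arithmetic progression.
Enumerate sums a + a' for a ≤ a' (symmetric, so this suffices):
a = -5: -5+-5=-10, -5+-2=-7, -5+1=-4, -5+3=-2, -5+6=1, -5+10=5, -5+11=6
a = -2: -2+-2=-4, -2+1=-1, -2+3=1, -2+6=4, -2+10=8, -2+11=9
a = 1: 1+1=2, 1+3=4, 1+6=7, 1+10=11, 1+11=12
a = 3: 3+3=6, 3+6=9, 3+10=13, 3+11=14
a = 6: 6+6=12, 6+10=16, 6+11=17
a = 10: 10+10=20, 10+11=21
a = 11: 11+11=22
Distinct sums: {-10, -7, -4, -2, -1, 1, 2, 4, 5, 6, 7, 8, 9, 11, 12, 13, 14, 16, 17, 20, 21, 22}
|A + A| = 22

|A + A| = 22


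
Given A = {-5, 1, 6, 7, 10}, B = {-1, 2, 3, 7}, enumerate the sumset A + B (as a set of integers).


A + B = {a + b : a ∈ A, b ∈ B}.
Enumerate all |A|·|B| = 5·4 = 20 pairs (a, b) and collect distinct sums.
a = -5: -5+-1=-6, -5+2=-3, -5+3=-2, -5+7=2
a = 1: 1+-1=0, 1+2=3, 1+3=4, 1+7=8
a = 6: 6+-1=5, 6+2=8, 6+3=9, 6+7=13
a = 7: 7+-1=6, 7+2=9, 7+3=10, 7+7=14
a = 10: 10+-1=9, 10+2=12, 10+3=13, 10+7=17
Collecting distinct sums: A + B = {-6, -3, -2, 0, 2, 3, 4, 5, 6, 8, 9, 10, 12, 13, 14, 17}
|A + B| = 16

A + B = {-6, -3, -2, 0, 2, 3, 4, 5, 6, 8, 9, 10, 12, 13, 14, 17}


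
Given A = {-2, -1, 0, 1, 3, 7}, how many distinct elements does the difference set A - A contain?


A - A = {a - a' : a, a' ∈ A}; |A| = 6.
Bounds: 2|A|-1 ≤ |A - A| ≤ |A|² - |A| + 1, i.e. 11 ≤ |A - A| ≤ 31.
Note: 0 ∈ A - A always (from a - a). The set is symmetric: if d ∈ A - A then -d ∈ A - A.
Enumerate nonzero differences d = a - a' with a > a' (then include -d):
Positive differences: {1, 2, 3, 4, 5, 6, 7, 8, 9}
Full difference set: {0} ∪ (positive diffs) ∪ (negative diffs).
|A - A| = 1 + 2·9 = 19 (matches direct enumeration: 19).

|A - A| = 19


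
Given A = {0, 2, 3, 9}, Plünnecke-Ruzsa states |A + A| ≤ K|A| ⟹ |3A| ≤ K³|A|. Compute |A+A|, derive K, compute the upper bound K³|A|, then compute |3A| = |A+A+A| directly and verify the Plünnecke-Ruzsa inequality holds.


|A| = 4.
Step 1: Compute A + A by enumerating all 16 pairs.
A + A = {0, 2, 3, 4, 5, 6, 9, 11, 12, 18}, so |A + A| = 10.
Step 2: Doubling constant K = |A + A|/|A| = 10/4 = 10/4 ≈ 2.5000.
Step 3: Plünnecke-Ruzsa gives |3A| ≤ K³·|A| = (2.5000)³ · 4 ≈ 62.5000.
Step 4: Compute 3A = A + A + A directly by enumerating all triples (a,b,c) ∈ A³; |3A| = 18.
Step 5: Check 18 ≤ 62.5000? Yes ✓.

K = 10/4, Plünnecke-Ruzsa bound K³|A| ≈ 62.5000, |3A| = 18, inequality holds.


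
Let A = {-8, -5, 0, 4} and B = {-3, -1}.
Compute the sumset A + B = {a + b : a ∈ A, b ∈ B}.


A + B = {a + b : a ∈ A, b ∈ B}.
Enumerate all |A|·|B| = 4·2 = 8 pairs (a, b) and collect distinct sums.
a = -8: -8+-3=-11, -8+-1=-9
a = -5: -5+-3=-8, -5+-1=-6
a = 0: 0+-3=-3, 0+-1=-1
a = 4: 4+-3=1, 4+-1=3
Collecting distinct sums: A + B = {-11, -9, -8, -6, -3, -1, 1, 3}
|A + B| = 8

A + B = {-11, -9, -8, -6, -3, -1, 1, 3}


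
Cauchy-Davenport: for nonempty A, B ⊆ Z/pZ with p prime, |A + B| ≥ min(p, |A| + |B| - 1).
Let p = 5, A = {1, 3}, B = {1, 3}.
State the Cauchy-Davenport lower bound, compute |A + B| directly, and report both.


Cauchy-Davenport: |A + B| ≥ min(p, |A| + |B| - 1) for A, B nonempty in Z/pZ.
|A| = 2, |B| = 2, p = 5.
CD lower bound = min(5, 2 + 2 - 1) = min(5, 3) = 3.
Compute A + B mod 5 directly:
a = 1: 1+1=2, 1+3=4
a = 3: 3+1=4, 3+3=1
A + B = {1, 2, 4}, so |A + B| = 3.
Verify: 3 ≥ 3? Yes ✓.

CD lower bound = 3, actual |A + B| = 3.


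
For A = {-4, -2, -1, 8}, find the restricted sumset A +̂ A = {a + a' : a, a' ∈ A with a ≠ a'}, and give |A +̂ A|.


Restricted sumset: A +̂ A = {a + a' : a ∈ A, a' ∈ A, a ≠ a'}.
Equivalently, take A + A and drop any sum 2a that is achievable ONLY as a + a for a ∈ A (i.e. sums representable only with equal summands).
Enumerate pairs (a, a') with a < a' (symmetric, so each unordered pair gives one sum; this covers all a ≠ a'):
  -4 + -2 = -6
  -4 + -1 = -5
  -4 + 8 = 4
  -2 + -1 = -3
  -2 + 8 = 6
  -1 + 8 = 7
Collected distinct sums: {-6, -5, -3, 4, 6, 7}
|A +̂ A| = 6
(Reference bound: |A +̂ A| ≥ 2|A| - 3 for |A| ≥ 2, with |A| = 4 giving ≥ 5.)

|A +̂ A| = 6


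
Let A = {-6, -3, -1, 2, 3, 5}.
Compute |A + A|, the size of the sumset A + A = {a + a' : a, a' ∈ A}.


A + A = {a + a' : a, a' ∈ A}; |A| = 6.
General bounds: 2|A| - 1 ≤ |A + A| ≤ |A|(|A|+1)/2, i.e. 11 ≤ |A + A| ≤ 21.
Lower bound 2|A|-1 is attained iff A is an arithmetic progression.
Enumerate sums a + a' for a ≤ a' (symmetric, so this suffices):
a = -6: -6+-6=-12, -6+-3=-9, -6+-1=-7, -6+2=-4, -6+3=-3, -6+5=-1
a = -3: -3+-3=-6, -3+-1=-4, -3+2=-1, -3+3=0, -3+5=2
a = -1: -1+-1=-2, -1+2=1, -1+3=2, -1+5=4
a = 2: 2+2=4, 2+3=5, 2+5=7
a = 3: 3+3=6, 3+5=8
a = 5: 5+5=10
Distinct sums: {-12, -9, -7, -6, -4, -3, -2, -1, 0, 1, 2, 4, 5, 6, 7, 8, 10}
|A + A| = 17

|A + A| = 17


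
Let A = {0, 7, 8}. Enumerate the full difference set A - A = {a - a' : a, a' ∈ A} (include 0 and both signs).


A - A = {a - a' : a, a' ∈ A}.
Compute a - a' for each ordered pair (a, a'):
a = 0: 0-0=0, 0-7=-7, 0-8=-8
a = 7: 7-0=7, 7-7=0, 7-8=-1
a = 8: 8-0=8, 8-7=1, 8-8=0
Collecting distinct values (and noting 0 appears from a-a):
A - A = {-8, -7, -1, 0, 1, 7, 8}
|A - A| = 7

A - A = {-8, -7, -1, 0, 1, 7, 8}


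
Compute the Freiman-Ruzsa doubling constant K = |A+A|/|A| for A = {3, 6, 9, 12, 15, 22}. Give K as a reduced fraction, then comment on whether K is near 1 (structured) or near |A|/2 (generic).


|A| = 6.
Compute A + A by enumerating all 36 pairs.
A + A = {6, 9, 12, 15, 18, 21, 24, 25, 27, 28, 30, 31, 34, 37, 44}, so |A + A| = 15.
K = |A + A| / |A| = 15/6 = 5/2 ≈ 2.5000.
Reference: AP of size 6 gives K = 11/6 ≈ 1.8333; a fully generic set of size 6 gives K ≈ 3.5000.

|A| = 6, |A + A| = 15, K = 15/6 = 5/2.


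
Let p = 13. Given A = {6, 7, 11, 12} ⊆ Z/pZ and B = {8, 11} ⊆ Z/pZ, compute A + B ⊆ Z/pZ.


Work in Z/13Z: reduce every sum a + b modulo 13.
Enumerate all 8 pairs:
a = 6: 6+8=1, 6+11=4
a = 7: 7+8=2, 7+11=5
a = 11: 11+8=6, 11+11=9
a = 12: 12+8=7, 12+11=10
Distinct residues collected: {1, 2, 4, 5, 6, 7, 9, 10}
|A + B| = 8 (out of 13 total residues).

A + B = {1, 2, 4, 5, 6, 7, 9, 10}


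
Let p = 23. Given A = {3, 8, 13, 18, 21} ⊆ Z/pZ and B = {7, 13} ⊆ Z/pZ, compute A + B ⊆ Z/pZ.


Work in Z/23Z: reduce every sum a + b modulo 23.
Enumerate all 10 pairs:
a = 3: 3+7=10, 3+13=16
a = 8: 8+7=15, 8+13=21
a = 13: 13+7=20, 13+13=3
a = 18: 18+7=2, 18+13=8
a = 21: 21+7=5, 21+13=11
Distinct residues collected: {2, 3, 5, 8, 10, 11, 15, 16, 20, 21}
|A + B| = 10 (out of 23 total residues).

A + B = {2, 3, 5, 8, 10, 11, 15, 16, 20, 21}


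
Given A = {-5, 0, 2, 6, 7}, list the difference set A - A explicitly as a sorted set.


A - A = {a - a' : a, a' ∈ A}.
Compute a - a' for each ordered pair (a, a'):
a = -5: -5--5=0, -5-0=-5, -5-2=-7, -5-6=-11, -5-7=-12
a = 0: 0--5=5, 0-0=0, 0-2=-2, 0-6=-6, 0-7=-7
a = 2: 2--5=7, 2-0=2, 2-2=0, 2-6=-4, 2-7=-5
a = 6: 6--5=11, 6-0=6, 6-2=4, 6-6=0, 6-7=-1
a = 7: 7--5=12, 7-0=7, 7-2=5, 7-6=1, 7-7=0
Collecting distinct values (and noting 0 appears from a-a):
A - A = {-12, -11, -7, -6, -5, -4, -2, -1, 0, 1, 2, 4, 5, 6, 7, 11, 12}
|A - A| = 17

A - A = {-12, -11, -7, -6, -5, -4, -2, -1, 0, 1, 2, 4, 5, 6, 7, 11, 12}


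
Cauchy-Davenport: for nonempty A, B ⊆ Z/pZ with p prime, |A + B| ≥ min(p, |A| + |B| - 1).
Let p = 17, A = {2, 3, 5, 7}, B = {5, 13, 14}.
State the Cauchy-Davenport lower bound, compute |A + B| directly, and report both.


Cauchy-Davenport: |A + B| ≥ min(p, |A| + |B| - 1) for A, B nonempty in Z/pZ.
|A| = 4, |B| = 3, p = 17.
CD lower bound = min(17, 4 + 3 - 1) = min(17, 6) = 6.
Compute A + B mod 17 directly:
a = 2: 2+5=7, 2+13=15, 2+14=16
a = 3: 3+5=8, 3+13=16, 3+14=0
a = 5: 5+5=10, 5+13=1, 5+14=2
a = 7: 7+5=12, 7+13=3, 7+14=4
A + B = {0, 1, 2, 3, 4, 7, 8, 10, 12, 15, 16}, so |A + B| = 11.
Verify: 11 ≥ 6? Yes ✓.

CD lower bound = 6, actual |A + B| = 11.


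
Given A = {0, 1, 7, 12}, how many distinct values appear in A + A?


A + A = {a + a' : a, a' ∈ A}; |A| = 4.
General bounds: 2|A| - 1 ≤ |A + A| ≤ |A|(|A|+1)/2, i.e. 7 ≤ |A + A| ≤ 10.
Lower bound 2|A|-1 is attained iff A is an arithmetic progression.
Enumerate sums a + a' for a ≤ a' (symmetric, so this suffices):
a = 0: 0+0=0, 0+1=1, 0+7=7, 0+12=12
a = 1: 1+1=2, 1+7=8, 1+12=13
a = 7: 7+7=14, 7+12=19
a = 12: 12+12=24
Distinct sums: {0, 1, 2, 7, 8, 12, 13, 14, 19, 24}
|A + A| = 10

|A + A| = 10


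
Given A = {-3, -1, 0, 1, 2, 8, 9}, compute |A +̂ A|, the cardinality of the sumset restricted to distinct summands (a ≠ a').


Restricted sumset: A +̂ A = {a + a' : a ∈ A, a' ∈ A, a ≠ a'}.
Equivalently, take A + A and drop any sum 2a that is achievable ONLY as a + a for a ∈ A (i.e. sums representable only with equal summands).
Enumerate pairs (a, a') with a < a' (symmetric, so each unordered pair gives one sum; this covers all a ≠ a'):
  -3 + -1 = -4
  -3 + 0 = -3
  -3 + 1 = -2
  -3 + 2 = -1
  -3 + 8 = 5
  -3 + 9 = 6
  -1 + 0 = -1
  -1 + 1 = 0
  -1 + 2 = 1
  -1 + 8 = 7
  -1 + 9 = 8
  0 + 1 = 1
  0 + 2 = 2
  0 + 8 = 8
  0 + 9 = 9
  1 + 2 = 3
  1 + 8 = 9
  1 + 9 = 10
  2 + 8 = 10
  2 + 9 = 11
  8 + 9 = 17
Collected distinct sums: {-4, -3, -2, -1, 0, 1, 2, 3, 5, 6, 7, 8, 9, 10, 11, 17}
|A +̂ A| = 16
(Reference bound: |A +̂ A| ≥ 2|A| - 3 for |A| ≥ 2, with |A| = 7 giving ≥ 11.)

|A +̂ A| = 16


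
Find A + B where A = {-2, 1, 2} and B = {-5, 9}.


A + B = {a + b : a ∈ A, b ∈ B}.
Enumerate all |A|·|B| = 3·2 = 6 pairs (a, b) and collect distinct sums.
a = -2: -2+-5=-7, -2+9=7
a = 1: 1+-5=-4, 1+9=10
a = 2: 2+-5=-3, 2+9=11
Collecting distinct sums: A + B = {-7, -4, -3, 7, 10, 11}
|A + B| = 6

A + B = {-7, -4, -3, 7, 10, 11}


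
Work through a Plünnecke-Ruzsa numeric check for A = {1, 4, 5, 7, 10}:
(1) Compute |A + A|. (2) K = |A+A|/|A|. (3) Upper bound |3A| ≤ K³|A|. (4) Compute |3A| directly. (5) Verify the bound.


|A| = 5.
Step 1: Compute A + A by enumerating all 25 pairs.
A + A = {2, 5, 6, 8, 9, 10, 11, 12, 14, 15, 17, 20}, so |A + A| = 12.
Step 2: Doubling constant K = |A + A|/|A| = 12/5 = 12/5 ≈ 2.4000.
Step 3: Plünnecke-Ruzsa gives |3A| ≤ K³·|A| = (2.4000)³ · 5 ≈ 69.1200.
Step 4: Compute 3A = A + A + A directly by enumerating all triples (a,b,c) ∈ A³; |3A| = 21.
Step 5: Check 21 ≤ 69.1200? Yes ✓.

K = 12/5, Plünnecke-Ruzsa bound K³|A| ≈ 69.1200, |3A| = 21, inequality holds.


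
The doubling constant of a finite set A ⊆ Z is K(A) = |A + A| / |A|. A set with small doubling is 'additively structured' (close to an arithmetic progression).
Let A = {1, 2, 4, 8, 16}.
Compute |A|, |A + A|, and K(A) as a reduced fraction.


|A| = 5.
Compute A + A by enumerating all 25 pairs.
A + A = {2, 3, 4, 5, 6, 8, 9, 10, 12, 16, 17, 18, 20, 24, 32}, so |A + A| = 15.
K = |A + A| / |A| = 15/5 = 3/1 ≈ 3.0000.
Reference: AP of size 5 gives K = 9/5 ≈ 1.8000; a fully generic set of size 5 gives K ≈ 3.0000.

|A| = 5, |A + A| = 15, K = 15/5 = 3/1.


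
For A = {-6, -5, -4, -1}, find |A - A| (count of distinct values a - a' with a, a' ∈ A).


A - A = {a - a' : a, a' ∈ A}; |A| = 4.
Bounds: 2|A|-1 ≤ |A - A| ≤ |A|² - |A| + 1, i.e. 7 ≤ |A - A| ≤ 13.
Note: 0 ∈ A - A always (from a - a). The set is symmetric: if d ∈ A - A then -d ∈ A - A.
Enumerate nonzero differences d = a - a' with a > a' (then include -d):
Positive differences: {1, 2, 3, 4, 5}
Full difference set: {0} ∪ (positive diffs) ∪ (negative diffs).
|A - A| = 1 + 2·5 = 11 (matches direct enumeration: 11).

|A - A| = 11


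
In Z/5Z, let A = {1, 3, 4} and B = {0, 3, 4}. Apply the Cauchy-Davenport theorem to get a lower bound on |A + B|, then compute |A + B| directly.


Cauchy-Davenport: |A + B| ≥ min(p, |A| + |B| - 1) for A, B nonempty in Z/pZ.
|A| = 3, |B| = 3, p = 5.
CD lower bound = min(5, 3 + 3 - 1) = min(5, 5) = 5.
Compute A + B mod 5 directly:
a = 1: 1+0=1, 1+3=4, 1+4=0
a = 3: 3+0=3, 3+3=1, 3+4=2
a = 4: 4+0=4, 4+3=2, 4+4=3
A + B = {0, 1, 2, 3, 4}, so |A + B| = 5.
Verify: 5 ≥ 5? Yes ✓.

CD lower bound = 5, actual |A + B| = 5.


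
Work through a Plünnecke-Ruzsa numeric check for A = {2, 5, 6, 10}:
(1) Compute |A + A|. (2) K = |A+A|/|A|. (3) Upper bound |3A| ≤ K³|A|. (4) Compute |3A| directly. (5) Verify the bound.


|A| = 4.
Step 1: Compute A + A by enumerating all 16 pairs.
A + A = {4, 7, 8, 10, 11, 12, 15, 16, 20}, so |A + A| = 9.
Step 2: Doubling constant K = |A + A|/|A| = 9/4 = 9/4 ≈ 2.2500.
Step 3: Plünnecke-Ruzsa gives |3A| ≤ K³·|A| = (2.2500)³ · 4 ≈ 45.5625.
Step 4: Compute 3A = A + A + A directly by enumerating all triples (a,b,c) ∈ A³; |3A| = 16.
Step 5: Check 16 ≤ 45.5625? Yes ✓.

K = 9/4, Plünnecke-Ruzsa bound K³|A| ≈ 45.5625, |3A| = 16, inequality holds.


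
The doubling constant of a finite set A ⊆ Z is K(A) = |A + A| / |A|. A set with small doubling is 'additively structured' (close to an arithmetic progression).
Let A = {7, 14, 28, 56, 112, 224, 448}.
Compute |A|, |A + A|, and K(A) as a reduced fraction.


|A| = 7.
Compute A + A by enumerating all 49 pairs.
A + A = {14, 21, 28, 35, 42, 56, 63, 70, 84, 112, 119, 126, 140, 168, 224, 231, 238, 252, 280, 336, 448, 455, 462, 476, 504, 560, 672, 896}, so |A + A| = 28.
K = |A + A| / |A| = 28/7 = 4/1 ≈ 4.0000.
Reference: AP of size 7 gives K = 13/7 ≈ 1.8571; a fully generic set of size 7 gives K ≈ 4.0000.

|A| = 7, |A + A| = 28, K = 28/7 = 4/1.


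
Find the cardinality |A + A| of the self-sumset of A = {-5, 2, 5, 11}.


A + A = {a + a' : a, a' ∈ A}; |A| = 4.
General bounds: 2|A| - 1 ≤ |A + A| ≤ |A|(|A|+1)/2, i.e. 7 ≤ |A + A| ≤ 10.
Lower bound 2|A|-1 is attained iff A is an arithmetic progression.
Enumerate sums a + a' for a ≤ a' (symmetric, so this suffices):
a = -5: -5+-5=-10, -5+2=-3, -5+5=0, -5+11=6
a = 2: 2+2=4, 2+5=7, 2+11=13
a = 5: 5+5=10, 5+11=16
a = 11: 11+11=22
Distinct sums: {-10, -3, 0, 4, 6, 7, 10, 13, 16, 22}
|A + A| = 10

|A + A| = 10


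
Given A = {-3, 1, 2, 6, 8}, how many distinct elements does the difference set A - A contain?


A - A = {a - a' : a, a' ∈ A}; |A| = 5.
Bounds: 2|A|-1 ≤ |A - A| ≤ |A|² - |A| + 1, i.e. 9 ≤ |A - A| ≤ 21.
Note: 0 ∈ A - A always (from a - a). The set is symmetric: if d ∈ A - A then -d ∈ A - A.
Enumerate nonzero differences d = a - a' with a > a' (then include -d):
Positive differences: {1, 2, 4, 5, 6, 7, 9, 11}
Full difference set: {0} ∪ (positive diffs) ∪ (negative diffs).
|A - A| = 1 + 2·8 = 17 (matches direct enumeration: 17).

|A - A| = 17


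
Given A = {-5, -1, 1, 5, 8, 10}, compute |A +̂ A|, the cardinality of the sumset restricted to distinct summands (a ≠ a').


Restricted sumset: A +̂ A = {a + a' : a ∈ A, a' ∈ A, a ≠ a'}.
Equivalently, take A + A and drop any sum 2a that is achievable ONLY as a + a for a ∈ A (i.e. sums representable only with equal summands).
Enumerate pairs (a, a') with a < a' (symmetric, so each unordered pair gives one sum; this covers all a ≠ a'):
  -5 + -1 = -6
  -5 + 1 = -4
  -5 + 5 = 0
  -5 + 8 = 3
  -5 + 10 = 5
  -1 + 1 = 0
  -1 + 5 = 4
  -1 + 8 = 7
  -1 + 10 = 9
  1 + 5 = 6
  1 + 8 = 9
  1 + 10 = 11
  5 + 8 = 13
  5 + 10 = 15
  8 + 10 = 18
Collected distinct sums: {-6, -4, 0, 3, 4, 5, 6, 7, 9, 11, 13, 15, 18}
|A +̂ A| = 13
(Reference bound: |A +̂ A| ≥ 2|A| - 3 for |A| ≥ 2, with |A| = 6 giving ≥ 9.)

|A +̂ A| = 13


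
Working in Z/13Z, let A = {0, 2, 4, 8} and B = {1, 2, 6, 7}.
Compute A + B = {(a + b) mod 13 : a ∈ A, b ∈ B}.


Work in Z/13Z: reduce every sum a + b modulo 13.
Enumerate all 16 pairs:
a = 0: 0+1=1, 0+2=2, 0+6=6, 0+7=7
a = 2: 2+1=3, 2+2=4, 2+6=8, 2+7=9
a = 4: 4+1=5, 4+2=6, 4+6=10, 4+7=11
a = 8: 8+1=9, 8+2=10, 8+6=1, 8+7=2
Distinct residues collected: {1, 2, 3, 4, 5, 6, 7, 8, 9, 10, 11}
|A + B| = 11 (out of 13 total residues).

A + B = {1, 2, 3, 4, 5, 6, 7, 8, 9, 10, 11}


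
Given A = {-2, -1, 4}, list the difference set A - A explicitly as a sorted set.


A - A = {a - a' : a, a' ∈ A}.
Compute a - a' for each ordered pair (a, a'):
a = -2: -2--2=0, -2--1=-1, -2-4=-6
a = -1: -1--2=1, -1--1=0, -1-4=-5
a = 4: 4--2=6, 4--1=5, 4-4=0
Collecting distinct values (and noting 0 appears from a-a):
A - A = {-6, -5, -1, 0, 1, 5, 6}
|A - A| = 7

A - A = {-6, -5, -1, 0, 1, 5, 6}


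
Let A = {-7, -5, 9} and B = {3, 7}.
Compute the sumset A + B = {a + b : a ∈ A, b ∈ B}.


A + B = {a + b : a ∈ A, b ∈ B}.
Enumerate all |A|·|B| = 3·2 = 6 pairs (a, b) and collect distinct sums.
a = -7: -7+3=-4, -7+7=0
a = -5: -5+3=-2, -5+7=2
a = 9: 9+3=12, 9+7=16
Collecting distinct sums: A + B = {-4, -2, 0, 2, 12, 16}
|A + B| = 6

A + B = {-4, -2, 0, 2, 12, 16}


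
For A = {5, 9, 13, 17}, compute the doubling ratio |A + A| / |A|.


|A| = 4.
Compute A + A by enumerating all 16 pairs.
A + A = {10, 14, 18, 22, 26, 30, 34}, so |A + A| = 7.
K = |A + A| / |A| = 7/4 (already in lowest terms) ≈ 1.7500.
Reference: AP of size 4 gives K = 7/4 ≈ 1.7500; a fully generic set of size 4 gives K ≈ 2.5000.

|A| = 4, |A + A| = 7, K = 7/4.


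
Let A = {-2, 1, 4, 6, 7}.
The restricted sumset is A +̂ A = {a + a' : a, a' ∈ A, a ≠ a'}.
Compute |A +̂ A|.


Restricted sumset: A +̂ A = {a + a' : a ∈ A, a' ∈ A, a ≠ a'}.
Equivalently, take A + A and drop any sum 2a that is achievable ONLY as a + a for a ∈ A (i.e. sums representable only with equal summands).
Enumerate pairs (a, a') with a < a' (symmetric, so each unordered pair gives one sum; this covers all a ≠ a'):
  -2 + 1 = -1
  -2 + 4 = 2
  -2 + 6 = 4
  -2 + 7 = 5
  1 + 4 = 5
  1 + 6 = 7
  1 + 7 = 8
  4 + 6 = 10
  4 + 7 = 11
  6 + 7 = 13
Collected distinct sums: {-1, 2, 4, 5, 7, 8, 10, 11, 13}
|A +̂ A| = 9
(Reference bound: |A +̂ A| ≥ 2|A| - 3 for |A| ≥ 2, with |A| = 5 giving ≥ 7.)

|A +̂ A| = 9


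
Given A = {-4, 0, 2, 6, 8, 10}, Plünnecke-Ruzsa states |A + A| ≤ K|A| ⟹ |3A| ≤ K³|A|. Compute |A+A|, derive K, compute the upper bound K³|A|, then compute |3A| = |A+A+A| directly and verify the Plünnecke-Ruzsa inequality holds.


|A| = 6.
Step 1: Compute A + A by enumerating all 36 pairs.
A + A = {-8, -4, -2, 0, 2, 4, 6, 8, 10, 12, 14, 16, 18, 20}, so |A + A| = 14.
Step 2: Doubling constant K = |A + A|/|A| = 14/6 = 14/6 ≈ 2.3333.
Step 3: Plünnecke-Ruzsa gives |3A| ≤ K³·|A| = (2.3333)³ · 6 ≈ 76.2222.
Step 4: Compute 3A = A + A + A directly by enumerating all triples (a,b,c) ∈ A³; |3A| = 21.
Step 5: Check 21 ≤ 76.2222? Yes ✓.

K = 14/6, Plünnecke-Ruzsa bound K³|A| ≈ 76.2222, |3A| = 21, inequality holds.


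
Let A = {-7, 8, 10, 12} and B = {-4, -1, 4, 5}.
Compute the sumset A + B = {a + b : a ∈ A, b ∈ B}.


A + B = {a + b : a ∈ A, b ∈ B}.
Enumerate all |A|·|B| = 4·4 = 16 pairs (a, b) and collect distinct sums.
a = -7: -7+-4=-11, -7+-1=-8, -7+4=-3, -7+5=-2
a = 8: 8+-4=4, 8+-1=7, 8+4=12, 8+5=13
a = 10: 10+-4=6, 10+-1=9, 10+4=14, 10+5=15
a = 12: 12+-4=8, 12+-1=11, 12+4=16, 12+5=17
Collecting distinct sums: A + B = {-11, -8, -3, -2, 4, 6, 7, 8, 9, 11, 12, 13, 14, 15, 16, 17}
|A + B| = 16

A + B = {-11, -8, -3, -2, 4, 6, 7, 8, 9, 11, 12, 13, 14, 15, 16, 17}


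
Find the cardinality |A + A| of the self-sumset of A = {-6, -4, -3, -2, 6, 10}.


A + A = {a + a' : a, a' ∈ A}; |A| = 6.
General bounds: 2|A| - 1 ≤ |A + A| ≤ |A|(|A|+1)/2, i.e. 11 ≤ |A + A| ≤ 21.
Lower bound 2|A|-1 is attained iff A is an arithmetic progression.
Enumerate sums a + a' for a ≤ a' (symmetric, so this suffices):
a = -6: -6+-6=-12, -6+-4=-10, -6+-3=-9, -6+-2=-8, -6+6=0, -6+10=4
a = -4: -4+-4=-8, -4+-3=-7, -4+-2=-6, -4+6=2, -4+10=6
a = -3: -3+-3=-6, -3+-2=-5, -3+6=3, -3+10=7
a = -2: -2+-2=-4, -2+6=4, -2+10=8
a = 6: 6+6=12, 6+10=16
a = 10: 10+10=20
Distinct sums: {-12, -10, -9, -8, -7, -6, -5, -4, 0, 2, 3, 4, 6, 7, 8, 12, 16, 20}
|A + A| = 18

|A + A| = 18


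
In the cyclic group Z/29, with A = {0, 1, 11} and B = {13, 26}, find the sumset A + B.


Work in Z/29Z: reduce every sum a + b modulo 29.
Enumerate all 6 pairs:
a = 0: 0+13=13, 0+26=26
a = 1: 1+13=14, 1+26=27
a = 11: 11+13=24, 11+26=8
Distinct residues collected: {8, 13, 14, 24, 26, 27}
|A + B| = 6 (out of 29 total residues).

A + B = {8, 13, 14, 24, 26, 27}


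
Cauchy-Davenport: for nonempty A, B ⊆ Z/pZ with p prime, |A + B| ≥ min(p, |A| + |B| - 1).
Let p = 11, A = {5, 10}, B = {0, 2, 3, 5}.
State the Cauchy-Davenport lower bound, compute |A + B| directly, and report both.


Cauchy-Davenport: |A + B| ≥ min(p, |A| + |B| - 1) for A, B nonempty in Z/pZ.
|A| = 2, |B| = 4, p = 11.
CD lower bound = min(11, 2 + 4 - 1) = min(11, 5) = 5.
Compute A + B mod 11 directly:
a = 5: 5+0=5, 5+2=7, 5+3=8, 5+5=10
a = 10: 10+0=10, 10+2=1, 10+3=2, 10+5=4
A + B = {1, 2, 4, 5, 7, 8, 10}, so |A + B| = 7.
Verify: 7 ≥ 5? Yes ✓.

CD lower bound = 5, actual |A + B| = 7.


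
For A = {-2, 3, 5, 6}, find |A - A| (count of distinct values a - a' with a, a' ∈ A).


A - A = {a - a' : a, a' ∈ A}; |A| = 4.
Bounds: 2|A|-1 ≤ |A - A| ≤ |A|² - |A| + 1, i.e. 7 ≤ |A - A| ≤ 13.
Note: 0 ∈ A - A always (from a - a). The set is symmetric: if d ∈ A - A then -d ∈ A - A.
Enumerate nonzero differences d = a - a' with a > a' (then include -d):
Positive differences: {1, 2, 3, 5, 7, 8}
Full difference set: {0} ∪ (positive diffs) ∪ (negative diffs).
|A - A| = 1 + 2·6 = 13 (matches direct enumeration: 13).

|A - A| = 13


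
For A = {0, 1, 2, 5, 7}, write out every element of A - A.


A - A = {a - a' : a, a' ∈ A}.
Compute a - a' for each ordered pair (a, a'):
a = 0: 0-0=0, 0-1=-1, 0-2=-2, 0-5=-5, 0-7=-7
a = 1: 1-0=1, 1-1=0, 1-2=-1, 1-5=-4, 1-7=-6
a = 2: 2-0=2, 2-1=1, 2-2=0, 2-5=-3, 2-7=-5
a = 5: 5-0=5, 5-1=4, 5-2=3, 5-5=0, 5-7=-2
a = 7: 7-0=7, 7-1=6, 7-2=5, 7-5=2, 7-7=0
Collecting distinct values (and noting 0 appears from a-a):
A - A = {-7, -6, -5, -4, -3, -2, -1, 0, 1, 2, 3, 4, 5, 6, 7}
|A - A| = 15

A - A = {-7, -6, -5, -4, -3, -2, -1, 0, 1, 2, 3, 4, 5, 6, 7}


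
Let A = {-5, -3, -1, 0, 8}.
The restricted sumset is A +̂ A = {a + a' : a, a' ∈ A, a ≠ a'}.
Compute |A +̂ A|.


Restricted sumset: A +̂ A = {a + a' : a ∈ A, a' ∈ A, a ≠ a'}.
Equivalently, take A + A and drop any sum 2a that is achievable ONLY as a + a for a ∈ A (i.e. sums representable only with equal summands).
Enumerate pairs (a, a') with a < a' (symmetric, so each unordered pair gives one sum; this covers all a ≠ a'):
  -5 + -3 = -8
  -5 + -1 = -6
  -5 + 0 = -5
  -5 + 8 = 3
  -3 + -1 = -4
  -3 + 0 = -3
  -3 + 8 = 5
  -1 + 0 = -1
  -1 + 8 = 7
  0 + 8 = 8
Collected distinct sums: {-8, -6, -5, -4, -3, -1, 3, 5, 7, 8}
|A +̂ A| = 10
(Reference bound: |A +̂ A| ≥ 2|A| - 3 for |A| ≥ 2, with |A| = 5 giving ≥ 7.)

|A +̂ A| = 10


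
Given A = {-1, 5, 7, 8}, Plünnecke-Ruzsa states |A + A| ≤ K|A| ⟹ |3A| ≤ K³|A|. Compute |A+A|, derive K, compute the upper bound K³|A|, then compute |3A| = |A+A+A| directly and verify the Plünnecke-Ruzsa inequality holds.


|A| = 4.
Step 1: Compute A + A by enumerating all 16 pairs.
A + A = {-2, 4, 6, 7, 10, 12, 13, 14, 15, 16}, so |A + A| = 10.
Step 2: Doubling constant K = |A + A|/|A| = 10/4 = 10/4 ≈ 2.5000.
Step 3: Plünnecke-Ruzsa gives |3A| ≤ K³·|A| = (2.5000)³ · 4 ≈ 62.5000.
Step 4: Compute 3A = A + A + A directly by enumerating all triples (a,b,c) ∈ A³; |3A| = 18.
Step 5: Check 18 ≤ 62.5000? Yes ✓.

K = 10/4, Plünnecke-Ruzsa bound K³|A| ≈ 62.5000, |3A| = 18, inequality holds.


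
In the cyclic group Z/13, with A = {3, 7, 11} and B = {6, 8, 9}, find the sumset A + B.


Work in Z/13Z: reduce every sum a + b modulo 13.
Enumerate all 9 pairs:
a = 3: 3+6=9, 3+8=11, 3+9=12
a = 7: 7+6=0, 7+8=2, 7+9=3
a = 11: 11+6=4, 11+8=6, 11+9=7
Distinct residues collected: {0, 2, 3, 4, 6, 7, 9, 11, 12}
|A + B| = 9 (out of 13 total residues).

A + B = {0, 2, 3, 4, 6, 7, 9, 11, 12}


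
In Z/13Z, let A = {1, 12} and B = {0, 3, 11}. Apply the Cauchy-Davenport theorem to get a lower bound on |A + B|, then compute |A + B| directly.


Cauchy-Davenport: |A + B| ≥ min(p, |A| + |B| - 1) for A, B nonempty in Z/pZ.
|A| = 2, |B| = 3, p = 13.
CD lower bound = min(13, 2 + 3 - 1) = min(13, 4) = 4.
Compute A + B mod 13 directly:
a = 1: 1+0=1, 1+3=4, 1+11=12
a = 12: 12+0=12, 12+3=2, 12+11=10
A + B = {1, 2, 4, 10, 12}, so |A + B| = 5.
Verify: 5 ≥ 4? Yes ✓.

CD lower bound = 4, actual |A + B| = 5.


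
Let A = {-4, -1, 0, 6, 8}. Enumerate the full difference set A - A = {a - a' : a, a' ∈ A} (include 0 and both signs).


A - A = {a - a' : a, a' ∈ A}.
Compute a - a' for each ordered pair (a, a'):
a = -4: -4--4=0, -4--1=-3, -4-0=-4, -4-6=-10, -4-8=-12
a = -1: -1--4=3, -1--1=0, -1-0=-1, -1-6=-7, -1-8=-9
a = 0: 0--4=4, 0--1=1, 0-0=0, 0-6=-6, 0-8=-8
a = 6: 6--4=10, 6--1=7, 6-0=6, 6-6=0, 6-8=-2
a = 8: 8--4=12, 8--1=9, 8-0=8, 8-6=2, 8-8=0
Collecting distinct values (and noting 0 appears from a-a):
A - A = {-12, -10, -9, -8, -7, -6, -4, -3, -2, -1, 0, 1, 2, 3, 4, 6, 7, 8, 9, 10, 12}
|A - A| = 21

A - A = {-12, -10, -9, -8, -7, -6, -4, -3, -2, -1, 0, 1, 2, 3, 4, 6, 7, 8, 9, 10, 12}
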